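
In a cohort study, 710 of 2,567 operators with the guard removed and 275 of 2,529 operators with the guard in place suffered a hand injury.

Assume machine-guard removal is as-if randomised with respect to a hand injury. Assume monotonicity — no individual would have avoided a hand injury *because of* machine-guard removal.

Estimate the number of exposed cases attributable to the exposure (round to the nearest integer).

about 431 cases

p₁ = P(outcome | exposed) = 710/2567 = 0.27659
p₀ = P(outcome | unexposed) = 275/2529 = 0.10874
PN = (p₁ − p₀)/p₁ = (0.27659 − 0.10874) / 0.27659 ≈ 0.60686.
Attributable cases ≈ PN × (exposed cases) = 0.60686 × 710 ≈ 430.87.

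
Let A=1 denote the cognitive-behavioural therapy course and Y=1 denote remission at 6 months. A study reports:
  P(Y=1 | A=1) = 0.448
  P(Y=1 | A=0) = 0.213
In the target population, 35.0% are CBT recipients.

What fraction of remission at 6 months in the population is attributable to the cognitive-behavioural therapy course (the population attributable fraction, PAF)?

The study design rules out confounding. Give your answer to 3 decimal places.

PAF ≈ 0.279

Let p₁ = 0.448, p₀ = 0.213.
Overall risk P(Y=1) = π·p₁ + (1−π)·p₀ = 0.35×0.448 + 0.65×0.213 = 0.29525.
Under exogeneity, PAF = [P(Y=1) − p₀] / P(Y=1).
PAF = (0.29525 − 0.213) / 0.29525 ≈ 0.2786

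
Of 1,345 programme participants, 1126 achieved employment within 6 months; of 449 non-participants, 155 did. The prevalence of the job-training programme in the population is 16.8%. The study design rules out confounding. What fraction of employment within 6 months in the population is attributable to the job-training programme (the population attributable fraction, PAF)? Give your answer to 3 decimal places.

PAF ≈ 0.193

p₁ = P(outcome | exposed) = 1126/1345 = 0.83717
p₀ = P(outcome | unexposed) = 155/449 = 0.34521
Overall risk P(Y=1) = π·p₁ + (1−π)·p₀ = 0.168×0.83717 + 0.832×0.34521 = 0.42786.
Under exogeneity, PAF = [P(Y=1) − p₀] / P(Y=1).
PAF = (0.42786 − 0.34521) / 0.42786 ≈ 0.1932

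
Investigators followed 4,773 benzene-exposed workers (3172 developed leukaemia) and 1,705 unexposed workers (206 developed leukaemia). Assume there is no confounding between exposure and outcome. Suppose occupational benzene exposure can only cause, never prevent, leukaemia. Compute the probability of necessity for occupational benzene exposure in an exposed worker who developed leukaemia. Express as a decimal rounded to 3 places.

PN ≈ 0.818

p₁ = P(outcome | exposed) = 3172/4773 = 0.66457
p₀ = P(outcome | unexposed) = 206/1705 = 0.12082
Under exogeneity and monotonicity, PN = (p₁ − p₀) / p₁.
PN = (0.66457 − 0.12082) / 0.66457 = 0.54375 / 0.66457 ≈ 0.8182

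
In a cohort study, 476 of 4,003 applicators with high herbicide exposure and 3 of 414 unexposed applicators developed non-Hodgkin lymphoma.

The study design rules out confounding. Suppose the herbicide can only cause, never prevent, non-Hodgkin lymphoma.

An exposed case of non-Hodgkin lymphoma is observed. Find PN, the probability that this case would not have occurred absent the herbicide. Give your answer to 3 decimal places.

PN ≈ 0.939

p₁ = P(outcome | exposed) = 476/4003 = 0.11891
p₀ = P(outcome | unexposed) = 3/414 = 0.0072464
Under exogeneity and monotonicity, PN = (p₁ − p₀) / p₁.
PN = (0.11891 − 0.0072464) / 0.11891 = 0.11166 / 0.11891 ≈ 0.9391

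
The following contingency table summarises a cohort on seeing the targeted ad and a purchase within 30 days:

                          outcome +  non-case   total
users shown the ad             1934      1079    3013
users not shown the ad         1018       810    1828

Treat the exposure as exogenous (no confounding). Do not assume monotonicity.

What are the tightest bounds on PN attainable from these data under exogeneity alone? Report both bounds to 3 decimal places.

p₁ = P(outcome | exposed) = 1934/3013 = 0.64189
p₀ = P(outcome | unexposed) = 1018/1828 = 0.55689
Under exogeneity alone the bounds on PN are max{0,(p₁−p₀)/p₁} ≤ PN ≤ min{1,(1−p₀)/p₁}.
  lower = (p₁ − p₀)/p₁ = 0.084992 / 0.64189 ≈ 0.1324
  upper = min{1, (1 − p₀)/p₁} = 0.44311 / 0.64189 ≈ 0.6903

0.132 ≤ PN ≤ 0.690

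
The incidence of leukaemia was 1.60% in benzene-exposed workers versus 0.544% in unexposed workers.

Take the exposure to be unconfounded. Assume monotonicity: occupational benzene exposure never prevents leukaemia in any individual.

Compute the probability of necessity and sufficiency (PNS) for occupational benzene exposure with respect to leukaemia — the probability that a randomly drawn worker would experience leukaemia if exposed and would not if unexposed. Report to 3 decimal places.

p₁ = 0.016, p₀ = 0.00544.
Under exogeneity and monotonicity, PNS = p₁ − p₀.
PNS = 0.016 − 0.00544 = 0.01056

PNS ≈ 0.011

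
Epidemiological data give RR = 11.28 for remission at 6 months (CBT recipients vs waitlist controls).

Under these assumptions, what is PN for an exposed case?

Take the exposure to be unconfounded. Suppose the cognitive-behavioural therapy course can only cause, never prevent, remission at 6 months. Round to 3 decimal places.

PN ≈ 0.911

Under exogeneity and monotonicity, PN = (RR − 1) / RR = 1 − 1/RR.
PN = (11.28 − 1) / 11.28 = 10.28 / 11.28 ≈ 0.9113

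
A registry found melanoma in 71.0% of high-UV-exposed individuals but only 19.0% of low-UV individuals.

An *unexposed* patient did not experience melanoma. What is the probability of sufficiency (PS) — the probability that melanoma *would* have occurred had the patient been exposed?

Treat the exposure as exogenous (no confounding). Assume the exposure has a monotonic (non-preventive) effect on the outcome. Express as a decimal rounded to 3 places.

p₁ = 0.71, p₀ = 0.19.
Under exogeneity and monotonicity, PS = (p₁ − p₀) / (1 − p₀).
PS = (0.71 − 0.19) / (1 − 0.19) = 0.52 / 0.81 ≈ 0.6420

PS ≈ 0.642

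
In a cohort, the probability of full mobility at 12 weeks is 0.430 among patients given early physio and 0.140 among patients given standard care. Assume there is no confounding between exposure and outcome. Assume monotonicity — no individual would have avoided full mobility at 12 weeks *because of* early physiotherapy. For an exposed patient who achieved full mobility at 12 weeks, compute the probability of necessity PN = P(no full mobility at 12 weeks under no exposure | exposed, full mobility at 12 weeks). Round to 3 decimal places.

Let p₁ = 0.43, p₀ = 0.14.
Under exogeneity and monotonicity, PN = (p₁ − p₀) / p₁.
PN = (0.43 − 0.14) / 0.43 = 0.29 / 0.43 ≈ 0.6744

PN ≈ 0.674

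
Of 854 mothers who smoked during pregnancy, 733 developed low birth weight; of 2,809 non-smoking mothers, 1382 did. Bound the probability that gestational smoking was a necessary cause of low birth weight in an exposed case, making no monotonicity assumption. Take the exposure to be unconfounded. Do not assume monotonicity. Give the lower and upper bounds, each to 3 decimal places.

p₁ = P(outcome | exposed) = 733/854 = 0.85831
p₀ = P(outcome | unexposed) = 1382/2809 = 0.49199
Under exogeneity alone the bounds on PN are max{0,(p₁−p₀)/p₁} ≤ PN ≤ min{1,(1−p₀)/p₁}.
  lower = (p₁ − p₀)/p₁ = 0.36632 / 0.85831 ≈ 0.4268
  upper = min{1, (1 − p₀)/p₁} = 0.50801 / 0.85831 ≈ 0.5919

0.427 ≤ PN ≤ 0.592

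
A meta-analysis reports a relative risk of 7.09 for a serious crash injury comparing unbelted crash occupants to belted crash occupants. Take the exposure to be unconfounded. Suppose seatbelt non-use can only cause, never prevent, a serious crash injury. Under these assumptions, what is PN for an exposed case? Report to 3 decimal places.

Under exogeneity and monotonicity, PN = (RR − 1) / RR = 1 − 1/RR.
PN = (7.09 − 1) / 7.09 = 6.09 / 7.09 ≈ 0.8590

PN ≈ 0.859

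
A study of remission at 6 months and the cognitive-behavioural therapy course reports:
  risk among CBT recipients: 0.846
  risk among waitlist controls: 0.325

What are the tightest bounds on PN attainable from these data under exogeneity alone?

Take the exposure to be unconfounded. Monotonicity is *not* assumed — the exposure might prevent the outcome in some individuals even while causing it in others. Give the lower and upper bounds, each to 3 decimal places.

Let p₁ = 0.846, p₀ = 0.325.
Under exogeneity alone the bounds on PN are max{0,(p₁−p₀)/p₁} ≤ PN ≤ min{1,(1−p₀)/p₁}.
  lower = (p₁ − p₀)/p₁ = 0.521 / 0.846 ≈ 0.6158
  upper = min{1, (1 − p₀)/p₁} = 0.675 / 0.846 ≈ 0.7979

0.616 ≤ PN ≤ 0.798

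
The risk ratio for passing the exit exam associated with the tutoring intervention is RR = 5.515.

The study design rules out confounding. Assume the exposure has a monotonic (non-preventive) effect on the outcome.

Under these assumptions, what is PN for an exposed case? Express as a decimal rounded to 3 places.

Under exogeneity and monotonicity, PN = (RR − 1) / RR = 1 − 1/RR.
PN = (5.515 − 1) / 5.515 = 4.515 / 5.515 ≈ 0.8187

PN ≈ 0.819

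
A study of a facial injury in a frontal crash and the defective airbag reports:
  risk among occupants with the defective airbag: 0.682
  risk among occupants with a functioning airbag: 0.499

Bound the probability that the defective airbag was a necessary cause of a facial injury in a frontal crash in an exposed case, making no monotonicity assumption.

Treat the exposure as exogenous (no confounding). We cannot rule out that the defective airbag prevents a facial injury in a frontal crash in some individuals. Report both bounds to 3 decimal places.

0.268 ≤ PN ≤ 0.735

Let p₁ = 0.682, p₀ = 0.499.
Under exogeneity alone the bounds on PN are max{0,(p₁−p₀)/p₁} ≤ PN ≤ min{1,(1−p₀)/p₁}.
  lower = (p₁ − p₀)/p₁ = 0.183 / 0.682 ≈ 0.2683
  upper = min{1, (1 − p₀)/p₁} = 0.501 / 0.682 ≈ 0.7346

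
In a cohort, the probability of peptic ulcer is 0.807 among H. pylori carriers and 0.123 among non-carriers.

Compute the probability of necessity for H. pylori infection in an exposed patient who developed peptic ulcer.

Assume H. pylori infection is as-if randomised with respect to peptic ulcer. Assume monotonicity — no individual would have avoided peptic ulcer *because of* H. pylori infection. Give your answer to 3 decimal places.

Let p₁ = 0.807, p₀ = 0.123.
Under exogeneity and monotonicity, PN = (p₁ − p₀) / p₁.
PN = (0.807 − 0.123) / 0.807 = 0.684 / 0.807 ≈ 0.8476

PN ≈ 0.848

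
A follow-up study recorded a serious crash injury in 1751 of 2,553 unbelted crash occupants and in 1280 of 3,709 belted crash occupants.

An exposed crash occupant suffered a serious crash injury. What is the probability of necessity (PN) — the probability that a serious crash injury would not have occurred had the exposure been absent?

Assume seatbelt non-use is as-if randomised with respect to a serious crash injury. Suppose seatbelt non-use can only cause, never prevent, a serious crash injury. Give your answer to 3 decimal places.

PN ≈ 0.497

p₁ = P(outcome | exposed) = 1751/2553 = 0.68586
p₀ = P(outcome | unexposed) = 1280/3709 = 0.34511
Under exogeneity and monotonicity, PN = (p₁ − p₀) / p₁.
PN = (0.68586 − 0.34511) / 0.68586 = 0.34075 / 0.68586 ≈ 0.4968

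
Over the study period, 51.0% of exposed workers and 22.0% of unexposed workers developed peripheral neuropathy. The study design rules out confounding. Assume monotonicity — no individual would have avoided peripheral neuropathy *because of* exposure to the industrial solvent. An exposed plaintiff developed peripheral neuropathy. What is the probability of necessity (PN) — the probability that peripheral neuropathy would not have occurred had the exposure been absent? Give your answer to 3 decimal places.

p₁ = 0.51, p₀ = 0.22.
Under exogeneity and monotonicity, PN = (p₁ − p₀) / p₁.
PN = (0.51 − 0.22) / 0.51 = 0.29 / 0.51 ≈ 0.5686

PN ≈ 0.569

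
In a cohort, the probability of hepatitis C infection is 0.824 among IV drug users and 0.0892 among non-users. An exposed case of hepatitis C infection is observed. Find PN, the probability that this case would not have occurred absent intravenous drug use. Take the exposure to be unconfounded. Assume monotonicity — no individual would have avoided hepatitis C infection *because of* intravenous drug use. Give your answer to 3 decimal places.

Let p₁ = 0.824, p₀ = 0.0892.
Under exogeneity and monotonicity, PN = (p₁ − p₀) / p₁.
PN = (0.824 − 0.0892) / 0.824 = 0.7348 / 0.824 ≈ 0.8917

PN ≈ 0.892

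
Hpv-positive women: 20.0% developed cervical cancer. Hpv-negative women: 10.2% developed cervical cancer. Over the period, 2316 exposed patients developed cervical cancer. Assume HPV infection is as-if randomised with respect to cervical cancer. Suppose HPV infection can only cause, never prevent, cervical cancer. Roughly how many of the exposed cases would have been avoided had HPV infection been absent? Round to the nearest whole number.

about 1135 cases

p₁ = 0.2, p₀ = 0.102.
PN = (p₁ − p₀)/p₁ = (0.2 − 0.102) / 0.2 ≈ 0.49000.
Attributable cases ≈ PN × (exposed cases) = 0.49000 × 2316 ≈ 1134.84.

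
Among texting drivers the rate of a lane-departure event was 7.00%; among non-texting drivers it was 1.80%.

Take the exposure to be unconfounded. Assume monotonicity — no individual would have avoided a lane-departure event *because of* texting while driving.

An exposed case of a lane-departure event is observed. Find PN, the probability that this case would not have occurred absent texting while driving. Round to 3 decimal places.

p₁ = 0.07, p₀ = 0.018.
Under exogeneity and monotonicity, PN = (p₁ − p₀) / p₁.
PN = (0.07 − 0.018) / 0.07 = 0.052 / 0.07 ≈ 0.7429

PN ≈ 0.743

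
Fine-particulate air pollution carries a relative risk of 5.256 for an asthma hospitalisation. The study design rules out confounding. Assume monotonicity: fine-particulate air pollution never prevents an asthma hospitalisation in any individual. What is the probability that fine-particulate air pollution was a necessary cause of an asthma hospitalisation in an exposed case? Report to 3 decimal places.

Under exogeneity and monotonicity, PN = (RR − 1) / RR = 1 − 1/RR.
PN = (5.256 − 1) / 5.256 = 4.256 / 5.256 ≈ 0.8097

PN ≈ 0.810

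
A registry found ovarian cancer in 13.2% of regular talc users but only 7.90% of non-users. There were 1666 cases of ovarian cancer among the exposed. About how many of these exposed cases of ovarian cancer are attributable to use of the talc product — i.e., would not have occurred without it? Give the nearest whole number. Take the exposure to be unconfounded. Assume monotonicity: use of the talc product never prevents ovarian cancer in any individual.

p₁ = 0.132, p₀ = 0.079.
PN = (p₁ − p₀)/p₁ = (0.132 − 0.079) / 0.132 ≈ 0.40152.
Attributable cases ≈ PN × (exposed cases) = 0.40152 × 1666 ≈ 668.92.

about 669 cases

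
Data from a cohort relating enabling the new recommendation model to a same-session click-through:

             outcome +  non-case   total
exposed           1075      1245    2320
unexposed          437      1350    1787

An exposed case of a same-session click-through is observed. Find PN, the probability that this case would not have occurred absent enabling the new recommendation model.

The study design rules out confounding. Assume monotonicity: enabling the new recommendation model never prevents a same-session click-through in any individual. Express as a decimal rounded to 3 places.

PN ≈ 0.472

p₁ = P(outcome | exposed) = 1075/2320 = 0.46336
p₀ = P(outcome | unexposed) = 437/1787 = 0.24454
Under exogeneity and monotonicity, PN = (p₁ − p₀)/p₁.
PN = (0.46336 − 0.24454) / 0.46336 ≈ 0.4722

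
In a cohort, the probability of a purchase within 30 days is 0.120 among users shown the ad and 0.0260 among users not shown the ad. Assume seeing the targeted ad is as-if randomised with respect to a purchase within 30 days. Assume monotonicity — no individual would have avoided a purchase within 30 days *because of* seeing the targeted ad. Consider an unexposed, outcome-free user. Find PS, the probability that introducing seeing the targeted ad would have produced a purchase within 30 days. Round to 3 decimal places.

Let p₁ = 0.12, p₀ = 0.026.
Under exogeneity and monotonicity, PS = (p₁ − p₀) / (1 − p₀).
PS = (0.12 − 0.026) / (1 − 0.026) = 0.094 / 0.974 ≈ 0.0965

PS ≈ 0.097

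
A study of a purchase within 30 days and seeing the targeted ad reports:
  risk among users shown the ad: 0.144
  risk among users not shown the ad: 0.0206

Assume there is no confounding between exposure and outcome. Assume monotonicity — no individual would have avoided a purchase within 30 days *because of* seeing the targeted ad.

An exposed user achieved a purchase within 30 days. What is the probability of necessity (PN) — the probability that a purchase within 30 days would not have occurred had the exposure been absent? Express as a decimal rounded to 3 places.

PN ≈ 0.857

Let p₁ = 0.144, p₀ = 0.0206.
Under exogeneity and monotonicity, PN = (p₁ − p₀) / p₁.
PN = (0.144 − 0.0206) / 0.144 = 0.1234 / 0.144 ≈ 0.8569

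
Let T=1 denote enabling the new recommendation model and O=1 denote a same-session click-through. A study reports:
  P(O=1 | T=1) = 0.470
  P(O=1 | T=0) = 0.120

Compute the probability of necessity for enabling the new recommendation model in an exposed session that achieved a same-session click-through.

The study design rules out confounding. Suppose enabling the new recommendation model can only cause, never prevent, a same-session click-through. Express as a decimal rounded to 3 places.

Let p₁ = 0.47, p₀ = 0.12.
Under exogeneity and monotonicity, PN = (p₁ − p₀) / p₁.
PN = (0.47 − 0.12) / 0.47 = 0.35 / 0.47 ≈ 0.7447

PN ≈ 0.745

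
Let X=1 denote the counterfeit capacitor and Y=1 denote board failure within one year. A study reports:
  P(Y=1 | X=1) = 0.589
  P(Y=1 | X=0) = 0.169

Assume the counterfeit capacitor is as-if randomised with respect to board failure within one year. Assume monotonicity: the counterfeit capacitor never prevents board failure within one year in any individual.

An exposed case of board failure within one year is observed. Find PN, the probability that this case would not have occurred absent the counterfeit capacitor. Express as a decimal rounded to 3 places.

Let p₁ = 0.589, p₀ = 0.169.
Under exogeneity and monotonicity, PN = (p₁ − p₀) / p₁.
PN = (0.589 − 0.169) / 0.589 = 0.42 / 0.589 ≈ 0.7131

PN ≈ 0.713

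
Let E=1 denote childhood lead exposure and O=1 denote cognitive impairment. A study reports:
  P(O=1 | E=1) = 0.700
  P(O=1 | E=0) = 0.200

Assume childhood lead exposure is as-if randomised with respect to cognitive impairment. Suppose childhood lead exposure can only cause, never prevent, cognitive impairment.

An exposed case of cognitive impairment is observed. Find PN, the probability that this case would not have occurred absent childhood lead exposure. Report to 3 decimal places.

PN ≈ 0.714

Let p₁ = 0.7, p₀ = 0.2.
Under exogeneity and monotonicity, PN = (p₁ − p₀) / p₁.
PN = (0.7 − 0.2) / 0.7 = 0.5 / 0.7 ≈ 0.7143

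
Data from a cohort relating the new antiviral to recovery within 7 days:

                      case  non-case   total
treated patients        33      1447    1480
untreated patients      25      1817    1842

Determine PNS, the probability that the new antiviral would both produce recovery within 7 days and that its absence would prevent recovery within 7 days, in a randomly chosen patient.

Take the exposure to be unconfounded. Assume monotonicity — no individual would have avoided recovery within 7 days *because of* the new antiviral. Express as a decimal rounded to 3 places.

PNS ≈ 0.009

p₁ = P(outcome | exposed) = 33/1480 = 0.022297
p₀ = P(outcome | unexposed) = 25/1842 = 0.013572
Under exogeneity and monotonicity, PNS = p₁ − p₀.
PNS = 0.022297 − 0.013572 = 0.0087251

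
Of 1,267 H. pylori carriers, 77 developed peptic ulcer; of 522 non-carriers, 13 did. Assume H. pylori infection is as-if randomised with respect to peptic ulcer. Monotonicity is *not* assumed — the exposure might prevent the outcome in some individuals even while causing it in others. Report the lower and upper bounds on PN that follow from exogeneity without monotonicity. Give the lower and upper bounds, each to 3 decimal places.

0.590 ≤ PN ≤ 1.000

p₁ = P(outcome | exposed) = 77/1267 = 0.060773
p₀ = P(outcome | unexposed) = 13/522 = 0.024904
Under exogeneity alone the bounds on PN are max{0,(p₁−p₀)/p₁} ≤ PN ≤ min{1,(1−p₀)/p₁}.
  lower = (p₁ − p₀)/p₁ = 0.035869 / 0.060773 ≈ 0.5902
  upper = min{1, (1 − p₀)/p₁} = 0.9751 / 0.060773 ≈ 16.0448 → capped at 1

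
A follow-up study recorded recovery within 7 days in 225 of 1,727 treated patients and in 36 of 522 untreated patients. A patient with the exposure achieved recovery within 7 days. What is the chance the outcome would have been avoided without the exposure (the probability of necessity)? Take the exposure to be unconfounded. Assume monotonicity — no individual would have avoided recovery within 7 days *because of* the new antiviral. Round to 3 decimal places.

p₁ = P(outcome | exposed) = 225/1727 = 0.13028
p₀ = P(outcome | unexposed) = 36/522 = 0.068966
Under exogeneity and monotonicity, PN = (p₁ − p₀) / p₁.
PN = (0.13028 − 0.068966) / 0.13028 = 0.061318 / 0.13028 ≈ 0.4707

PN ≈ 0.471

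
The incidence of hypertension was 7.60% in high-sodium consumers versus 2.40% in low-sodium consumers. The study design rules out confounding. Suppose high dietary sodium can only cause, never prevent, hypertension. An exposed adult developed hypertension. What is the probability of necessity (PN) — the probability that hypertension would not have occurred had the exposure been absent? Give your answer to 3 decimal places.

p₁ = 0.076, p₀ = 0.024.
Under exogeneity and monotonicity, PN = (p₁ − p₀) / p₁.
PN = (0.076 − 0.024) / 0.076 = 0.052 / 0.076 ≈ 0.6842

PN ≈ 0.684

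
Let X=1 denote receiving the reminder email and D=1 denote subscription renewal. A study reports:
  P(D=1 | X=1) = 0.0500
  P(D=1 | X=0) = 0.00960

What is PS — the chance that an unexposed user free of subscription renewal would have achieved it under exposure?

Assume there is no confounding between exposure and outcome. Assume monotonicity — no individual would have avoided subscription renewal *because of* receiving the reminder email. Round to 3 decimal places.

PS ≈ 0.041

Let p₁ = 0.05, p₀ = 0.0096.
Under exogeneity and monotonicity, PS = (p₁ − p₀) / (1 − p₀).
PS = (0.05 − 0.0096) / (1 − 0.0096) = 0.0404 / 0.9904 ≈ 0.0408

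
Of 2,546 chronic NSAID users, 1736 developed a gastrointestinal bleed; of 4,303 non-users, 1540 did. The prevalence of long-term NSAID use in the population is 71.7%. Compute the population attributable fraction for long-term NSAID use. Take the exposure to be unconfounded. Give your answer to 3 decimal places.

p₁ = P(outcome | exposed) = 1736/2546 = 0.68185
p₀ = P(outcome | unexposed) = 1540/4303 = 0.35789
Overall risk P(Y=1) = π·p₁ + (1−π)·p₀ = 0.717×0.68185 + 0.283×0.35789 = 0.59017.
Under exogeneity, PAF = [P(Y=1) − p₀] / P(Y=1).
PAF = (0.59017 − 0.35789) / 0.59017 ≈ 0.3936

PAF ≈ 0.394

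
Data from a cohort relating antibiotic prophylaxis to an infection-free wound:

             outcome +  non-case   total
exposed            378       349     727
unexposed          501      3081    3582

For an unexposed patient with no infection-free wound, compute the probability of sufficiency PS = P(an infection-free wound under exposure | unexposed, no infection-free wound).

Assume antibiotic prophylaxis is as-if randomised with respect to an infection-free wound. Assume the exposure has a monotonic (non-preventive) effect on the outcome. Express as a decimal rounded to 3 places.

p₁ = P(outcome | exposed) = 378/727 = 0.51994
p₀ = P(outcome | unexposed) = 501/3582 = 0.13987
Under exogeneity and monotonicity, PS = (p₁ − p₀)/(1 − p₀).
PS = (0.51994 − 0.13987) / 0.86013 ≈ 0.4419

PS ≈ 0.442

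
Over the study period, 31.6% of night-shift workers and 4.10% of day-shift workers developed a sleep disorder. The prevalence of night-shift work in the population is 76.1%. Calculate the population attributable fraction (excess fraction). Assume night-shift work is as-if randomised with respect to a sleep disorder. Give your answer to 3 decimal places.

p₁ = 0.316, p₀ = 0.041.
Overall risk P(Y=1) = π·p₁ + (1−π)·p₀ = 0.761×0.316 + 0.239×0.041 = 0.25027.
Under exogeneity, PAF = [P(Y=1) − p₀] / P(Y=1).
PAF = (0.25027 − 0.041) / 0.25027 ≈ 0.8362

PAF ≈ 0.836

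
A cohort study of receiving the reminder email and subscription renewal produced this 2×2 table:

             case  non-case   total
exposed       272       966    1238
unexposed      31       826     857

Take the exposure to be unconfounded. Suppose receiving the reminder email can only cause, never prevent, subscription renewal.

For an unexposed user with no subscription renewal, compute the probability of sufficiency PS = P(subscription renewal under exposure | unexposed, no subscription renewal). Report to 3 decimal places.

p₁ = P(outcome | exposed) = 272/1238 = 0.21971
p₀ = P(outcome | unexposed) = 31/857 = 0.036173
Under exogeneity and monotonicity, PS = (p₁ − p₀)/(1 − p₀).
PS = (0.21971 − 0.036173) / 0.96383 ≈ 0.1904

PS ≈ 0.190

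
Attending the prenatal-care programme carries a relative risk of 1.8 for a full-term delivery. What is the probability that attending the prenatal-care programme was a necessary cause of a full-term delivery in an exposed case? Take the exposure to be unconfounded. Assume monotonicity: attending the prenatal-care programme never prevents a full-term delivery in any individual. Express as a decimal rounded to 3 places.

Under exogeneity and monotonicity, PN = (RR − 1) / RR = 1 − 1/RR.
PN = (1.8 − 1) / 1.8 = 0.8 / 1.8 ≈ 0.4444

PN ≈ 0.444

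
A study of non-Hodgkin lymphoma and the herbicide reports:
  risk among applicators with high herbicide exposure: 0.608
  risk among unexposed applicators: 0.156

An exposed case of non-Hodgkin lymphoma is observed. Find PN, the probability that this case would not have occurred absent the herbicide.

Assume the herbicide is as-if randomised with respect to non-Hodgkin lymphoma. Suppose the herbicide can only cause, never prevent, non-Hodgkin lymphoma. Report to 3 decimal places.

PN ≈ 0.743

Let p₁ = 0.608, p₀ = 0.156.
Under exogeneity and monotonicity, PN = (p₁ − p₀) / p₁.
PN = (0.608 − 0.156) / 0.608 = 0.452 / 0.608 ≈ 0.7434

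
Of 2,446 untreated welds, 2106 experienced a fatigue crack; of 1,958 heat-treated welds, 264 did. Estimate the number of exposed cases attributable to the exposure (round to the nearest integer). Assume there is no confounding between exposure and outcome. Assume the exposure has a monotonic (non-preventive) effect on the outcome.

p₁ = P(outcome | exposed) = 2106/2446 = 0.861
p₀ = P(outcome | unexposed) = 264/1958 = 0.13483
PN = (p₁ − p₀)/p₁ = (0.861 − 0.13483) / 0.861 ≈ 0.84340.
Attributable cases ≈ PN × (exposed cases) = 0.84340 × 2106 ≈ 1776.20.

about 1776 cases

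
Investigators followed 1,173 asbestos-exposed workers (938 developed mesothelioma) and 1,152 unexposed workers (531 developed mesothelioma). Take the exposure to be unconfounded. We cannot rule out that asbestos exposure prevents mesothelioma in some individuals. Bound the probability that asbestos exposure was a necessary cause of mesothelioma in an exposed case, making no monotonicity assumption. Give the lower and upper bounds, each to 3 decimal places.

0.424 ≤ PN ≤ 0.674

p₁ = P(outcome | exposed) = 938/1173 = 0.79966
p₀ = P(outcome | unexposed) = 531/1152 = 0.46094
Under exogeneity alone the bounds on PN are max{0,(p₁−p₀)/p₁} ≤ PN ≤ min{1,(1−p₀)/p₁}.
  lower = (p₁ − p₀)/p₁ = 0.33872 / 0.79966 ≈ 0.4236
  upper = min{1, (1 − p₀)/p₁} = 0.53906 / 0.79966 ≈ 0.6741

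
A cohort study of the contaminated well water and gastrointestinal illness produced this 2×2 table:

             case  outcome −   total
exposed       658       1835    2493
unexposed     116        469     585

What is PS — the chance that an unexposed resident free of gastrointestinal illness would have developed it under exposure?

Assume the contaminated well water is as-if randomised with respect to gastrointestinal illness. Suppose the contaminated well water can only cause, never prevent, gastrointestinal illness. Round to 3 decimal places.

PS ≈ 0.082

p₁ = P(outcome | exposed) = 658/2493 = 0.26394
p₀ = P(outcome | unexposed) = 116/585 = 0.19829
Under exogeneity and monotonicity, PS = (p₁ − p₀)/(1 − p₀).
PS = (0.26394 − 0.19829) / 0.80171 ≈ 0.0819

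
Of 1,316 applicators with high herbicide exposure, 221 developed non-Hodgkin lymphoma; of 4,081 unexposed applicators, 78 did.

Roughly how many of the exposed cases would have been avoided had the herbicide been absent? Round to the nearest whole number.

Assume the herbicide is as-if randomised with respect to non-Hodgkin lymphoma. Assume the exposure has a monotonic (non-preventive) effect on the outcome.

about 196 cases

p₁ = P(outcome | exposed) = 221/1316 = 0.16793
p₀ = P(outcome | unexposed) = 78/4081 = 0.019113
PN = (p₁ − p₀)/p₁ = (0.16793 − 0.019113) / 0.16793 ≈ 0.88619.
Attributable cases ≈ PN × (exposed cases) = 0.88619 × 221 ≈ 195.85.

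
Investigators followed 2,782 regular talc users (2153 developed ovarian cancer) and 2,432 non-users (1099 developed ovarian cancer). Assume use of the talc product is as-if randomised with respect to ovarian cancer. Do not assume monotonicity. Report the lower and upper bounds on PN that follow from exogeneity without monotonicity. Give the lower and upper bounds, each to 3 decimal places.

0.416 ≤ PN ≤ 0.708

p₁ = P(outcome | exposed) = 2153/2782 = 0.7739
p₀ = P(outcome | unexposed) = 1099/2432 = 0.45189
Under exogeneity alone the bounds on PN are max{0,(p₁−p₀)/p₁} ≤ PN ≤ min{1,(1−p₀)/p₁}.
  lower = (p₁ − p₀)/p₁ = 0.32201 / 0.7739 ≈ 0.4161
  upper = min{1, (1 − p₀)/p₁} = 0.54811 / 0.7739 ≈ 0.7082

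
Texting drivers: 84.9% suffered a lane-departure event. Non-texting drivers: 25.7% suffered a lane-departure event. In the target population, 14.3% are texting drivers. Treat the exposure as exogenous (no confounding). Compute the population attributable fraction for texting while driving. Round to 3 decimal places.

PAF ≈ 0.248

p₁ = 0.849, p₀ = 0.257.
Overall risk P(Y=1) = π·p₁ + (1−π)·p₀ = 0.143×0.849 + 0.857×0.257 = 0.34166.
Under exogeneity, PAF = [P(Y=1) − p₀] / P(Y=1).
PAF = (0.34166 − 0.257) / 0.34166 ≈ 0.2478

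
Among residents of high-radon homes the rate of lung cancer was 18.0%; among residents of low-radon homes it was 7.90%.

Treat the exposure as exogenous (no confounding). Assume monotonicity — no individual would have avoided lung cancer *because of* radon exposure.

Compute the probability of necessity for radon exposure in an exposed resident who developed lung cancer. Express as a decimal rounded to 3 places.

p₁ = 0.18, p₀ = 0.079.
Under exogeneity and monotonicity, PN = (p₁ − p₀) / p₁.
PN = (0.18 − 0.079) / 0.18 = 0.101 / 0.18 ≈ 0.5611

PN ≈ 0.561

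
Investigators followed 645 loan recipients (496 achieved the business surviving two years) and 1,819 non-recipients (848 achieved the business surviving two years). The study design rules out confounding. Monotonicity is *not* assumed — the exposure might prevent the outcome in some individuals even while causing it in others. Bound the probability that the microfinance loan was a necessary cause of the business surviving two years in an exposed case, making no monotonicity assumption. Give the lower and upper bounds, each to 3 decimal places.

0.394 ≤ PN ≤ 0.694

p₁ = P(outcome | exposed) = 496/645 = 0.76899
p₀ = P(outcome | unexposed) = 848/1819 = 0.46619
Under exogeneity alone the bounds on PN are max{0,(p₁−p₀)/p₁} ≤ PN ≤ min{1,(1−p₀)/p₁}.
  lower = (p₁ − p₀)/p₁ = 0.3028 / 0.76899 ≈ 0.3938
  upper = min{1, (1 − p₀)/p₁} = 0.53381 / 0.76899 ≈ 0.6942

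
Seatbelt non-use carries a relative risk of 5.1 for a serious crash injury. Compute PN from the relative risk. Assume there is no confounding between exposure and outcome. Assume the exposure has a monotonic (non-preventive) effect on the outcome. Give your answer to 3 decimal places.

Under exogeneity and monotonicity, PN = (RR − 1) / RR = 1 − 1/RR.
PN = (5.1 − 1) / 5.1 = 4.1 / 5.1 ≈ 0.8039

PN ≈ 0.804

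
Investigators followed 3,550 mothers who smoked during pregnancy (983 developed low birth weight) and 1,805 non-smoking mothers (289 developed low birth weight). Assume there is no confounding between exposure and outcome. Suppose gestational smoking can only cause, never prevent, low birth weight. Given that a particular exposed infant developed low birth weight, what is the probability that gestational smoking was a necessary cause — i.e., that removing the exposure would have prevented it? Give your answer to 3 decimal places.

p₁ = P(outcome | exposed) = 983/3550 = 0.2769
p₀ = P(outcome | unexposed) = 289/1805 = 0.16011
Under exogeneity and monotonicity, PN = (p₁ − p₀) / p₁.
PN = (0.2769 − 0.16011) / 0.2769 = 0.11679 / 0.2769 ≈ 0.4218

PN ≈ 0.422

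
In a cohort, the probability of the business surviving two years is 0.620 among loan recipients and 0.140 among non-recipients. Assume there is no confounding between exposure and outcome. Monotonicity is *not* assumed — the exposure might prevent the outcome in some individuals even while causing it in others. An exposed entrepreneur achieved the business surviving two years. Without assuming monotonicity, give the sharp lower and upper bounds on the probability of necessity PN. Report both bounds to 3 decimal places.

Let p₁ = 0.62, p₀ = 0.14.
Under exogeneity alone the bounds on PN are max{0,(p₁−p₀)/p₁} ≤ PN ≤ min{1,(1−p₀)/p₁}.
  lower = (p₁ − p₀)/p₁ = 0.48 / 0.62 ≈ 0.7742
  upper = min{1, (1 − p₀)/p₁} = 0.86 / 0.62 ≈ 1.3871 → capped at 1

0.774 ≤ PN ≤ 1.000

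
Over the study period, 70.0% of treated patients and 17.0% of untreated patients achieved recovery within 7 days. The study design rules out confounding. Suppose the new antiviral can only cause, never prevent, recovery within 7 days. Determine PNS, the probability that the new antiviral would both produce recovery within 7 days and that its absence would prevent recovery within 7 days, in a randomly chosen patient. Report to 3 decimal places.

p₁ = 0.7, p₀ = 0.17.
Under exogeneity and monotonicity, PNS = p₁ − p₀.
PNS = 0.7 − 0.17 = 0.53

PNS ≈ 0.530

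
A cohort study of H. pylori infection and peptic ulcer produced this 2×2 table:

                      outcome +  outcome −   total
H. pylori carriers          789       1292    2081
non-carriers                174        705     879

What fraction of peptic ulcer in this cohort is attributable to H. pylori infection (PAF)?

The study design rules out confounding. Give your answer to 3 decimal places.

p₁ = P(outcome | exposed) = 789/2081 = 0.37914
p₀ = P(outcome | unexposed) = 174/879 = 0.19795
Exposure prevalence π = 2081/2960 = 0.70304; overall risk P(Y=1) = 0.32534.
Under exogeneity, PAF = [P(Y=1) − p₀]/P(Y=1).
PAF = (0.32534 − 0.19795) / 0.32534 ≈ 0.3915

PAF ≈ 0.392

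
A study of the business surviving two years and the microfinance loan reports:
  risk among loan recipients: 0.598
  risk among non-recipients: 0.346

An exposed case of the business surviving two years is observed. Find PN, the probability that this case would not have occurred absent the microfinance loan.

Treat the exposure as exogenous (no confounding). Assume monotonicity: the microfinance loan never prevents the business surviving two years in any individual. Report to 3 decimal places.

Let p₁ = 0.598, p₀ = 0.346.
Under exogeneity and monotonicity, PN = (p₁ − p₀) / p₁.
PN = (0.598 − 0.346) / 0.598 = 0.252 / 0.598 ≈ 0.4214

PN ≈ 0.421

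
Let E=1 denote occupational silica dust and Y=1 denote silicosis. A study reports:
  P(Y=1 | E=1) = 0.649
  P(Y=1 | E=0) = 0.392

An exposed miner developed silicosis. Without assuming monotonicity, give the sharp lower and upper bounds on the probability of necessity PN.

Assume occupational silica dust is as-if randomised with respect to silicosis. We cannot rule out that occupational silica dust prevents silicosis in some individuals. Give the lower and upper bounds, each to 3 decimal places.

0.396 ≤ PN ≤ 0.937

Let p₁ = 0.649, p₀ = 0.392.
Under exogeneity alone the bounds on PN are max{0,(p₁−p₀)/p₁} ≤ PN ≤ min{1,(1−p₀)/p₁}.
  lower = (p₁ − p₀)/p₁ = 0.257 / 0.649 ≈ 0.3960
  upper = min{1, (1 − p₀)/p₁} = 0.608 / 0.649 ≈ 0.9368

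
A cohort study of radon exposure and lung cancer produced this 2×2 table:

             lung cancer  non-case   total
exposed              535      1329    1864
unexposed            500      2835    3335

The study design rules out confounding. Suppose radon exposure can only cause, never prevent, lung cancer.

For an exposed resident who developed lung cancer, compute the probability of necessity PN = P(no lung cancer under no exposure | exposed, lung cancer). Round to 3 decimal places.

p₁ = P(outcome | exposed) = 535/1864 = 0.28702
p₀ = P(outcome | unexposed) = 500/3335 = 0.14993
Under exogeneity and monotonicity, PN = (p₁ − p₀) / p₁.
PN = (0.28702 − 0.14993) / 0.28702 = 0.13709 / 0.28702 ≈ 0.4776

PN ≈ 0.478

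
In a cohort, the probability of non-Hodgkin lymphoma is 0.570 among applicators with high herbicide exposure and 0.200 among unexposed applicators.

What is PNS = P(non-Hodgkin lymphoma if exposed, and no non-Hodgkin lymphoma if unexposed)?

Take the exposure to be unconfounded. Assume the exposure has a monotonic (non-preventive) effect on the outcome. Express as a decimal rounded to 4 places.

Let p₁ = 0.57, p₀ = 0.2.
Under exogeneity and monotonicity, PNS = p₁ − p₀.
PNS = 0.57 − 0.2 = 0.37

PNS ≈ 0.3700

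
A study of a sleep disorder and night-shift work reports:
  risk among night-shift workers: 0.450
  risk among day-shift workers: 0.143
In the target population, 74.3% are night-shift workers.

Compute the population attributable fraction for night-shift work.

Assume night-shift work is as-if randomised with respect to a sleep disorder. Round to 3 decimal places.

PAF ≈ 0.615

Let p₁ = 0.45, p₀ = 0.143.
Overall risk P(Y=1) = π·p₁ + (1−π)·p₀ = 0.743×0.45 + 0.257×0.143 = 0.3711.
Under exogeneity, PAF = [P(Y=1) − p₀] / P(Y=1).
PAF = (0.3711 − 0.143) / 0.3711 ≈ 0.6147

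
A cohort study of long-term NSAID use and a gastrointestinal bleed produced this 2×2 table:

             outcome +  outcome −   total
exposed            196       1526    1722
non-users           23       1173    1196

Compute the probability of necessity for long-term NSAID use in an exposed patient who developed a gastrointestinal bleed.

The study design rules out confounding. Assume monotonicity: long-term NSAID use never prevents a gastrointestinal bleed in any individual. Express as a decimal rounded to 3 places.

p₁ = P(outcome | exposed) = 196/1722 = 0.11382
p₀ = P(outcome | unexposed) = 23/1196 = 0.019231
Under exogeneity and monotonicity, PN = (p₁ − p₀)/p₁.
PN = (0.11382 − 0.019231) / 0.11382 ≈ 0.8310

PN ≈ 0.831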